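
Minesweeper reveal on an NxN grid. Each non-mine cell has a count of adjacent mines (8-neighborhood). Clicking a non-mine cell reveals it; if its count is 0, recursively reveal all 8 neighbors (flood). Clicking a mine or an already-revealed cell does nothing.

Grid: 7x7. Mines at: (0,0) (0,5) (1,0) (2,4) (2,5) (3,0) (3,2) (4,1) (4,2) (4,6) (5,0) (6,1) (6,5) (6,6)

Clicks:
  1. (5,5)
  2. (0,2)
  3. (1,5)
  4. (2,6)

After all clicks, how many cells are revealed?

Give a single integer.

Click 1 (5,5) count=3: revealed 1 new [(5,5)] -> total=1
Click 2 (0,2) count=0: revealed 11 new [(0,1) (0,2) (0,3) (0,4) (1,1) (1,2) (1,3) (1,4) (2,1) (2,2) (2,3)] -> total=12
Click 3 (1,5) count=3: revealed 1 new [(1,5)] -> total=13
Click 4 (2,6) count=1: revealed 1 new [(2,6)] -> total=14

Answer: 14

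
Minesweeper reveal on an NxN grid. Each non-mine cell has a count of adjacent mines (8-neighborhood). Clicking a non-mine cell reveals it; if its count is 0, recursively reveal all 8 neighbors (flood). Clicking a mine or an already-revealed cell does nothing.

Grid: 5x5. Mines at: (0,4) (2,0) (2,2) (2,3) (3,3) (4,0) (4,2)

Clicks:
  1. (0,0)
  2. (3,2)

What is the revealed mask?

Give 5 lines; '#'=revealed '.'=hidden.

Click 1 (0,0) count=0: revealed 8 new [(0,0) (0,1) (0,2) (0,3) (1,0) (1,1) (1,2) (1,3)] -> total=8
Click 2 (3,2) count=4: revealed 1 new [(3,2)] -> total=9

Answer: ####.
####.
.....
..#..
.....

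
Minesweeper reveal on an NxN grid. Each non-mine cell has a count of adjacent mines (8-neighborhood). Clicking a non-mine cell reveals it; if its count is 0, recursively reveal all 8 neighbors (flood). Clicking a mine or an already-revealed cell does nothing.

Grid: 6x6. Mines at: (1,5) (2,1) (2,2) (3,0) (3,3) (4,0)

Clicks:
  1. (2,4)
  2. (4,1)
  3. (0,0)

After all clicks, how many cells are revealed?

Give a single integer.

Click 1 (2,4) count=2: revealed 1 new [(2,4)] -> total=1
Click 2 (4,1) count=2: revealed 1 new [(4,1)] -> total=2
Click 3 (0,0) count=0: revealed 10 new [(0,0) (0,1) (0,2) (0,3) (0,4) (1,0) (1,1) (1,2) (1,3) (1,4)] -> total=12

Answer: 12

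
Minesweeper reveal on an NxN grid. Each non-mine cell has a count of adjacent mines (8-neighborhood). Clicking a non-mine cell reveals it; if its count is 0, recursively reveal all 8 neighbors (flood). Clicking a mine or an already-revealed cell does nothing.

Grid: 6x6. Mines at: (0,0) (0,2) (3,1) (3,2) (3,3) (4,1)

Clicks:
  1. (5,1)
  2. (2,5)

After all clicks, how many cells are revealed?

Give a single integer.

Click 1 (5,1) count=1: revealed 1 new [(5,1)] -> total=1
Click 2 (2,5) count=0: revealed 19 new [(0,3) (0,4) (0,5) (1,3) (1,4) (1,5) (2,3) (2,4) (2,5) (3,4) (3,5) (4,2) (4,3) (4,4) (4,5) (5,2) (5,3) (5,4) (5,5)] -> total=20

Answer: 20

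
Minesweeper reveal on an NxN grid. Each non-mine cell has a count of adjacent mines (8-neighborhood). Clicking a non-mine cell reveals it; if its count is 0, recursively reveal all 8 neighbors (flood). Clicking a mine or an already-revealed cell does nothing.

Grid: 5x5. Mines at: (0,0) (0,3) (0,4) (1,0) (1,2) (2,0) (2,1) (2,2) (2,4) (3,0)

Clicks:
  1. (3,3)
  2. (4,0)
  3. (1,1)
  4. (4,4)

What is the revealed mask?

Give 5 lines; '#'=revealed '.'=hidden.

Answer: .....
.#...
.....
.####
#####

Derivation:
Click 1 (3,3) count=2: revealed 1 new [(3,3)] -> total=1
Click 2 (4,0) count=1: revealed 1 new [(4,0)] -> total=2
Click 3 (1,1) count=6: revealed 1 new [(1,1)] -> total=3
Click 4 (4,4) count=0: revealed 7 new [(3,1) (3,2) (3,4) (4,1) (4,2) (4,3) (4,4)] -> total=10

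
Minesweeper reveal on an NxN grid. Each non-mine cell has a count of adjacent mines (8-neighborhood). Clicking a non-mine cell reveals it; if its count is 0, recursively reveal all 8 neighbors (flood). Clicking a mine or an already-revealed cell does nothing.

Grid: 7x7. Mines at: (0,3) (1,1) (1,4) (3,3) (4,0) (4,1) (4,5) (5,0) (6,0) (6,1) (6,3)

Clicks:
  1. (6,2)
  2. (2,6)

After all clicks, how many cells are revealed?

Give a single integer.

Answer: 9

Derivation:
Click 1 (6,2) count=2: revealed 1 new [(6,2)] -> total=1
Click 2 (2,6) count=0: revealed 8 new [(0,5) (0,6) (1,5) (1,6) (2,5) (2,6) (3,5) (3,6)] -> total=9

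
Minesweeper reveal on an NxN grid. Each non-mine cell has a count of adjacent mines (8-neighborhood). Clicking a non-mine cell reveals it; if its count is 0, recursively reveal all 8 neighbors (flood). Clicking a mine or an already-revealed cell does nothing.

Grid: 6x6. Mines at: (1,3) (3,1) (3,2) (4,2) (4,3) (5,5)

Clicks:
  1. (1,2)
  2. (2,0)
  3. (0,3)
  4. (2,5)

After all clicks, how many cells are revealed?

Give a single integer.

Answer: 13

Derivation:
Click 1 (1,2) count=1: revealed 1 new [(1,2)] -> total=1
Click 2 (2,0) count=1: revealed 1 new [(2,0)] -> total=2
Click 3 (0,3) count=1: revealed 1 new [(0,3)] -> total=3
Click 4 (2,5) count=0: revealed 10 new [(0,4) (0,5) (1,4) (1,5) (2,4) (2,5) (3,4) (3,5) (4,4) (4,5)] -> total=13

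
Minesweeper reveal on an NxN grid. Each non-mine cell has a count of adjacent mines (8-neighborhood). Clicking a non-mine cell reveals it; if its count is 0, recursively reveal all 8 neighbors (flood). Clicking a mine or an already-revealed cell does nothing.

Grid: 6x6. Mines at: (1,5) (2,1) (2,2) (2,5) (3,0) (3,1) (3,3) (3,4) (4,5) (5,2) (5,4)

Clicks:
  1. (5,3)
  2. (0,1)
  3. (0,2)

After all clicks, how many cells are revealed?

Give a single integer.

Answer: 11

Derivation:
Click 1 (5,3) count=2: revealed 1 new [(5,3)] -> total=1
Click 2 (0,1) count=0: revealed 10 new [(0,0) (0,1) (0,2) (0,3) (0,4) (1,0) (1,1) (1,2) (1,3) (1,4)] -> total=11
Click 3 (0,2) count=0: revealed 0 new [(none)] -> total=11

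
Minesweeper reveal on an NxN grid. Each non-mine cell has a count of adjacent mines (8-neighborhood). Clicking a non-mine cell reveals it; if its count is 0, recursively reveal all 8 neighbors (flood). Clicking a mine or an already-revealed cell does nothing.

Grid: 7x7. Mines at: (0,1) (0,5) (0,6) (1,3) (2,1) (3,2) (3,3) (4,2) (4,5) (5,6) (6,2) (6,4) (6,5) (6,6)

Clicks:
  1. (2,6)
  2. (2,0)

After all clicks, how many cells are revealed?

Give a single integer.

Answer: 10

Derivation:
Click 1 (2,6) count=0: revealed 9 new [(1,4) (1,5) (1,6) (2,4) (2,5) (2,6) (3,4) (3,5) (3,6)] -> total=9
Click 2 (2,0) count=1: revealed 1 new [(2,0)] -> total=10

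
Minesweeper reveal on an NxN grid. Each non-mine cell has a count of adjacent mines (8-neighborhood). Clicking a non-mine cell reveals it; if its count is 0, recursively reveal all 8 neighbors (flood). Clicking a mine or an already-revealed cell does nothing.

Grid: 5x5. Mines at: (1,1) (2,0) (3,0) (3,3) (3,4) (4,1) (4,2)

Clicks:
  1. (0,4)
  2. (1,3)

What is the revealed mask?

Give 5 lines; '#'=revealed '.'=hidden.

Answer: ..###
..###
..###
.....
.....

Derivation:
Click 1 (0,4) count=0: revealed 9 new [(0,2) (0,3) (0,4) (1,2) (1,3) (1,4) (2,2) (2,3) (2,4)] -> total=9
Click 2 (1,3) count=0: revealed 0 new [(none)] -> total=9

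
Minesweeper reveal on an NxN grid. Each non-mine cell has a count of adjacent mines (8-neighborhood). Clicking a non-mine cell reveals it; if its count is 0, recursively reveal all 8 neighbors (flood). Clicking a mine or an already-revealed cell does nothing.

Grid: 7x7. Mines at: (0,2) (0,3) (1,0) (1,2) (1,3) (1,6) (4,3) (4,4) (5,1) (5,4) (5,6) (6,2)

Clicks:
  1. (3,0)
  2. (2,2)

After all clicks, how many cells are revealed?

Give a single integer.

Answer: 9

Derivation:
Click 1 (3,0) count=0: revealed 9 new [(2,0) (2,1) (2,2) (3,0) (3,1) (3,2) (4,0) (4,1) (4,2)] -> total=9
Click 2 (2,2) count=2: revealed 0 new [(none)] -> total=9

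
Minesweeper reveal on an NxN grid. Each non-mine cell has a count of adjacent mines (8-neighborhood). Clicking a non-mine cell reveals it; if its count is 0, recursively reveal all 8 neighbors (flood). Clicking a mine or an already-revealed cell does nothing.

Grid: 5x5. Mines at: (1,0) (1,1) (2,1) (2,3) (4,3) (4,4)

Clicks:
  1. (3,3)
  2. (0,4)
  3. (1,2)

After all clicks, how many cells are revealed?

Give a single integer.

Answer: 7

Derivation:
Click 1 (3,3) count=3: revealed 1 new [(3,3)] -> total=1
Click 2 (0,4) count=0: revealed 6 new [(0,2) (0,3) (0,4) (1,2) (1,3) (1,4)] -> total=7
Click 3 (1,2) count=3: revealed 0 new [(none)] -> total=7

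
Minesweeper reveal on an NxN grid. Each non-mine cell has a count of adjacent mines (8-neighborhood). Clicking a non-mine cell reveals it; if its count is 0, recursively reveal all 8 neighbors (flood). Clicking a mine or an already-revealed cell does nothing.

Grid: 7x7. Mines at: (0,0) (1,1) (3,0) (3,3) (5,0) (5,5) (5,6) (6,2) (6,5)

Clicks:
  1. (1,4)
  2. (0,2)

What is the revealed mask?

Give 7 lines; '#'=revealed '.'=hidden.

Click 1 (1,4) count=0: revealed 21 new [(0,2) (0,3) (0,4) (0,5) (0,6) (1,2) (1,3) (1,4) (1,5) (1,6) (2,2) (2,3) (2,4) (2,5) (2,6) (3,4) (3,5) (3,6) (4,4) (4,5) (4,6)] -> total=21
Click 2 (0,2) count=1: revealed 0 new [(none)] -> total=21

Answer: ..#####
..#####
..#####
....###
....###
.......
.......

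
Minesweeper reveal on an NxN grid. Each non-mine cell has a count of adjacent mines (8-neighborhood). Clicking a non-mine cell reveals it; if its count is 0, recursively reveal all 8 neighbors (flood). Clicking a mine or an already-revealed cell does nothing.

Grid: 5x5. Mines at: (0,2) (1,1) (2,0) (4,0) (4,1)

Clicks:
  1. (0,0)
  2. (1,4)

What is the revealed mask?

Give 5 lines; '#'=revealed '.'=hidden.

Answer: #..##
..###
..###
..###
..###

Derivation:
Click 1 (0,0) count=1: revealed 1 new [(0,0)] -> total=1
Click 2 (1,4) count=0: revealed 14 new [(0,3) (0,4) (1,2) (1,3) (1,4) (2,2) (2,3) (2,4) (3,2) (3,3) (3,4) (4,2) (4,3) (4,4)] -> total=15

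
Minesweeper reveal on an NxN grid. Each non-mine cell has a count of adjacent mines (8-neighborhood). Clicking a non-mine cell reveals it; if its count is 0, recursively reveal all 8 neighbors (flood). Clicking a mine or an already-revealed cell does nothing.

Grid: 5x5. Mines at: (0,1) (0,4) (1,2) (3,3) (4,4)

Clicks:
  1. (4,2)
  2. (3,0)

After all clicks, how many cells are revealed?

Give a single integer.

Click 1 (4,2) count=1: revealed 1 new [(4,2)] -> total=1
Click 2 (3,0) count=0: revealed 10 new [(1,0) (1,1) (2,0) (2,1) (2,2) (3,0) (3,1) (3,2) (4,0) (4,1)] -> total=11

Answer: 11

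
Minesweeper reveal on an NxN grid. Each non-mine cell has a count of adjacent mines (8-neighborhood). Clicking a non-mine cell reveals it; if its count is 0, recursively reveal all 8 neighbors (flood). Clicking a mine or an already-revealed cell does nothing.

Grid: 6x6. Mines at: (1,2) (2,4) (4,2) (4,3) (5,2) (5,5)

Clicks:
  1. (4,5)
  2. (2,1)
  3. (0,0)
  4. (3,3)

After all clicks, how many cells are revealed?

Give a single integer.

Answer: 14

Derivation:
Click 1 (4,5) count=1: revealed 1 new [(4,5)] -> total=1
Click 2 (2,1) count=1: revealed 1 new [(2,1)] -> total=2
Click 3 (0,0) count=0: revealed 11 new [(0,0) (0,1) (1,0) (1,1) (2,0) (3,0) (3,1) (4,0) (4,1) (5,0) (5,1)] -> total=13
Click 4 (3,3) count=3: revealed 1 new [(3,3)] -> total=14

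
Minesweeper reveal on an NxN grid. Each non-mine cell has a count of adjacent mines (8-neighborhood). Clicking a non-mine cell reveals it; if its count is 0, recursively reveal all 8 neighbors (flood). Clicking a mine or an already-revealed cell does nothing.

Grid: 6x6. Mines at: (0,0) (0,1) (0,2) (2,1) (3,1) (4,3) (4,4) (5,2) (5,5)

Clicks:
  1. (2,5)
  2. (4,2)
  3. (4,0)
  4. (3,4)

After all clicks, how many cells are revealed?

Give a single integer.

Click 1 (2,5) count=0: revealed 15 new [(0,3) (0,4) (0,5) (1,2) (1,3) (1,4) (1,5) (2,2) (2,3) (2,4) (2,5) (3,2) (3,3) (3,4) (3,5)] -> total=15
Click 2 (4,2) count=3: revealed 1 new [(4,2)] -> total=16
Click 3 (4,0) count=1: revealed 1 new [(4,0)] -> total=17
Click 4 (3,4) count=2: revealed 0 new [(none)] -> total=17

Answer: 17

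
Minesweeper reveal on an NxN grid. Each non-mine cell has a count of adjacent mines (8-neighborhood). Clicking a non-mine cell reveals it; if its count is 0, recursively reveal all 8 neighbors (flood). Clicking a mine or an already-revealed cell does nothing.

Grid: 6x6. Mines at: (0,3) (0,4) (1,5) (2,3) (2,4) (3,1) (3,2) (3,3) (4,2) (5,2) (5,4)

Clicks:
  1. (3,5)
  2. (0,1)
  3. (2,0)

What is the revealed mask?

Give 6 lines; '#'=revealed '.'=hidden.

Click 1 (3,5) count=1: revealed 1 new [(3,5)] -> total=1
Click 2 (0,1) count=0: revealed 9 new [(0,0) (0,1) (0,2) (1,0) (1,1) (1,2) (2,0) (2,1) (2,2)] -> total=10
Click 3 (2,0) count=1: revealed 0 new [(none)] -> total=10

Answer: ###...
###...
###...
.....#
......
......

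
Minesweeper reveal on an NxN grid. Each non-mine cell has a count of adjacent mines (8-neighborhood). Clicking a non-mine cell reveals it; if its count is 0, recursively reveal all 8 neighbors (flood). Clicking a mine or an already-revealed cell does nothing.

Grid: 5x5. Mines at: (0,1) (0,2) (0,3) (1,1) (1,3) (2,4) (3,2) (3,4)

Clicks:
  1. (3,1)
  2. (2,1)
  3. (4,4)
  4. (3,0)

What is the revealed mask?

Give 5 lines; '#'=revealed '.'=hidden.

Click 1 (3,1) count=1: revealed 1 new [(3,1)] -> total=1
Click 2 (2,1) count=2: revealed 1 new [(2,1)] -> total=2
Click 3 (4,4) count=1: revealed 1 new [(4,4)] -> total=3
Click 4 (3,0) count=0: revealed 4 new [(2,0) (3,0) (4,0) (4,1)] -> total=7

Answer: .....
.....
##...
##...
##..#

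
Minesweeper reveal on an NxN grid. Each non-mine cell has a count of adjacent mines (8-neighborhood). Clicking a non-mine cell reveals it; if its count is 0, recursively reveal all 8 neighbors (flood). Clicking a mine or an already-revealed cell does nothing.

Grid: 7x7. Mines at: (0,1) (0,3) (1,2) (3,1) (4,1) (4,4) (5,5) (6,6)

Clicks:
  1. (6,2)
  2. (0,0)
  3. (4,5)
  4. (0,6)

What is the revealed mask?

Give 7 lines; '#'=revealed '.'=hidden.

Answer: #...###
...####
...####
...####
.....##
#####..
#####..

Derivation:
Click 1 (6,2) count=0: revealed 10 new [(5,0) (5,1) (5,2) (5,3) (5,4) (6,0) (6,1) (6,2) (6,3) (6,4)] -> total=10
Click 2 (0,0) count=1: revealed 1 new [(0,0)] -> total=11
Click 3 (4,5) count=2: revealed 1 new [(4,5)] -> total=12
Click 4 (0,6) count=0: revealed 16 new [(0,4) (0,5) (0,6) (1,3) (1,4) (1,5) (1,6) (2,3) (2,4) (2,5) (2,6) (3,3) (3,4) (3,5) (3,6) (4,6)] -> total=28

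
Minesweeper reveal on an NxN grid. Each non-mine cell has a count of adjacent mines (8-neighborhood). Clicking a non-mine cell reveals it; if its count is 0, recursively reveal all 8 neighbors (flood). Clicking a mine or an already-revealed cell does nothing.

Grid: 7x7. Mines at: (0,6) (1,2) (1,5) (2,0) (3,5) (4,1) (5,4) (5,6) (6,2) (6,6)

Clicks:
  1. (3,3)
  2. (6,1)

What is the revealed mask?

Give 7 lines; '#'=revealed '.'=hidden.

Answer: .......
.......
..###..
..###..
..###..
.......
.#.....

Derivation:
Click 1 (3,3) count=0: revealed 9 new [(2,2) (2,3) (2,4) (3,2) (3,3) (3,4) (4,2) (4,3) (4,4)] -> total=9
Click 2 (6,1) count=1: revealed 1 new [(6,1)] -> total=10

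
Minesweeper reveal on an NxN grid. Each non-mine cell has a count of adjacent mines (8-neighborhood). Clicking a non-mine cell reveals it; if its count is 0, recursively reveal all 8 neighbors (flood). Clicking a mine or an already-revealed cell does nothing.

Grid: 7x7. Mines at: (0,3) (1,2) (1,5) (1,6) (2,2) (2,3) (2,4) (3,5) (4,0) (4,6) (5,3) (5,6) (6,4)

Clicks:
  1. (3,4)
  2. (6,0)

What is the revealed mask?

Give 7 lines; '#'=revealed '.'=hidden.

Answer: .......
.......
.......
....#..
.......
###....
###....

Derivation:
Click 1 (3,4) count=3: revealed 1 new [(3,4)] -> total=1
Click 2 (6,0) count=0: revealed 6 new [(5,0) (5,1) (5,2) (6,0) (6,1) (6,2)] -> total=7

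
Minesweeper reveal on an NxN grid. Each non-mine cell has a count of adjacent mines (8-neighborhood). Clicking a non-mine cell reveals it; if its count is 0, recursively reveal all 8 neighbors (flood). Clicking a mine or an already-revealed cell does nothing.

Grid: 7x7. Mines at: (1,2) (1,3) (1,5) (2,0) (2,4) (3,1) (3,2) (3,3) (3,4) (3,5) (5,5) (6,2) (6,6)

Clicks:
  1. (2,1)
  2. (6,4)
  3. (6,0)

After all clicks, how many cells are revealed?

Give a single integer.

Click 1 (2,1) count=4: revealed 1 new [(2,1)] -> total=1
Click 2 (6,4) count=1: revealed 1 new [(6,4)] -> total=2
Click 3 (6,0) count=0: revealed 6 new [(4,0) (4,1) (5,0) (5,1) (6,0) (6,1)] -> total=8

Answer: 8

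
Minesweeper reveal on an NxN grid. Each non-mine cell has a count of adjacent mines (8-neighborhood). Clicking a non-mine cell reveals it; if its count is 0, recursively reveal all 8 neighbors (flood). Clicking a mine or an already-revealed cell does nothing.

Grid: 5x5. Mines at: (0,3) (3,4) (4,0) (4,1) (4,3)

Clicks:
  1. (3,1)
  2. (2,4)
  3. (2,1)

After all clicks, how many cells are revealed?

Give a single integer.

Answer: 16

Derivation:
Click 1 (3,1) count=2: revealed 1 new [(3,1)] -> total=1
Click 2 (2,4) count=1: revealed 1 new [(2,4)] -> total=2
Click 3 (2,1) count=0: revealed 14 new [(0,0) (0,1) (0,2) (1,0) (1,1) (1,2) (1,3) (2,0) (2,1) (2,2) (2,3) (3,0) (3,2) (3,3)] -> total=16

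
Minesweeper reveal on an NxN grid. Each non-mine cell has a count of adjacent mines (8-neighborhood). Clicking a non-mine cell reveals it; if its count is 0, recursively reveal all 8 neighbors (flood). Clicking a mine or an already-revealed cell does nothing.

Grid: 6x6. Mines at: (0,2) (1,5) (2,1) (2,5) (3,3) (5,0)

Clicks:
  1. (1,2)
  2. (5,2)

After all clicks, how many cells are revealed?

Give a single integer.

Click 1 (1,2) count=2: revealed 1 new [(1,2)] -> total=1
Click 2 (5,2) count=0: revealed 12 new [(3,4) (3,5) (4,1) (4,2) (4,3) (4,4) (4,5) (5,1) (5,2) (5,3) (5,4) (5,5)] -> total=13

Answer: 13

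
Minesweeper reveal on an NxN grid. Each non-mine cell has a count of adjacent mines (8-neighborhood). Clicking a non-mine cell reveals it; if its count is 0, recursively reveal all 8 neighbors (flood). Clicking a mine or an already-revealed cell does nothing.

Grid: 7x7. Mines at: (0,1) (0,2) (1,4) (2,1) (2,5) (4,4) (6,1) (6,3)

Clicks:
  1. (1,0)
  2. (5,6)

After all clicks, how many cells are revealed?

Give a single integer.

Answer: 11

Derivation:
Click 1 (1,0) count=2: revealed 1 new [(1,0)] -> total=1
Click 2 (5,6) count=0: revealed 10 new [(3,5) (3,6) (4,5) (4,6) (5,4) (5,5) (5,6) (6,4) (6,5) (6,6)] -> total=11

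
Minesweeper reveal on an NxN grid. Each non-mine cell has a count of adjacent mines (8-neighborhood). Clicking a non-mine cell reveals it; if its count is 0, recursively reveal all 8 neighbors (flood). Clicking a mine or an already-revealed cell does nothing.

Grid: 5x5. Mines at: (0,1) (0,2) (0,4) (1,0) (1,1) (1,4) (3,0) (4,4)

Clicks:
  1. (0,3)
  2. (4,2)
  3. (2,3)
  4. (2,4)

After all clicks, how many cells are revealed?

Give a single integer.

Answer: 11

Derivation:
Click 1 (0,3) count=3: revealed 1 new [(0,3)] -> total=1
Click 2 (4,2) count=0: revealed 9 new [(2,1) (2,2) (2,3) (3,1) (3,2) (3,3) (4,1) (4,2) (4,3)] -> total=10
Click 3 (2,3) count=1: revealed 0 new [(none)] -> total=10
Click 4 (2,4) count=1: revealed 1 new [(2,4)] -> total=11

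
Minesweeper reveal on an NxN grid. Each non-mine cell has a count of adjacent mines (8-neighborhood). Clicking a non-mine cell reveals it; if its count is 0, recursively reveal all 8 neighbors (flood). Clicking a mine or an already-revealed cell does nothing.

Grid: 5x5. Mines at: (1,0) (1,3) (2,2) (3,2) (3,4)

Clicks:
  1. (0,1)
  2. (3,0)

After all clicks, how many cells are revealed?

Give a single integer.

Click 1 (0,1) count=1: revealed 1 new [(0,1)] -> total=1
Click 2 (3,0) count=0: revealed 6 new [(2,0) (2,1) (3,0) (3,1) (4,0) (4,1)] -> total=7

Answer: 7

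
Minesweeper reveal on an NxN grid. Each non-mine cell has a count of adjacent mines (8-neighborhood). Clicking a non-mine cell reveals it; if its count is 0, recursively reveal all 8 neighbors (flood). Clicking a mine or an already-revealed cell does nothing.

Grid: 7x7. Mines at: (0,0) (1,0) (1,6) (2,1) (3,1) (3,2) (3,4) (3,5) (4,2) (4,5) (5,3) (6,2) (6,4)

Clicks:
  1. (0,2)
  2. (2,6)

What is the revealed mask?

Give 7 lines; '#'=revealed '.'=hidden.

Answer: .#####.
.#####.
..#####
.......
.......
.......
.......

Derivation:
Click 1 (0,2) count=0: revealed 14 new [(0,1) (0,2) (0,3) (0,4) (0,5) (1,1) (1,2) (1,3) (1,4) (1,5) (2,2) (2,3) (2,4) (2,5)] -> total=14
Click 2 (2,6) count=2: revealed 1 new [(2,6)] -> total=15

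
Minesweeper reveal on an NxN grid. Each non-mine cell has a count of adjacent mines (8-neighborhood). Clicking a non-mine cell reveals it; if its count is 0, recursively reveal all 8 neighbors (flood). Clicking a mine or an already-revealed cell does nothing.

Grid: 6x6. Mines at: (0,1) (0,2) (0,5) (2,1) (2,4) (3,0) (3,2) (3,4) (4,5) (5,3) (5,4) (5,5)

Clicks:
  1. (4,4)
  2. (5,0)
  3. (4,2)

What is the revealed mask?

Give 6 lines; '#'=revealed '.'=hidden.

Click 1 (4,4) count=5: revealed 1 new [(4,4)] -> total=1
Click 2 (5,0) count=0: revealed 6 new [(4,0) (4,1) (4,2) (5,0) (5,1) (5,2)] -> total=7
Click 3 (4,2) count=2: revealed 0 new [(none)] -> total=7

Answer: ......
......
......
......
###.#.
###...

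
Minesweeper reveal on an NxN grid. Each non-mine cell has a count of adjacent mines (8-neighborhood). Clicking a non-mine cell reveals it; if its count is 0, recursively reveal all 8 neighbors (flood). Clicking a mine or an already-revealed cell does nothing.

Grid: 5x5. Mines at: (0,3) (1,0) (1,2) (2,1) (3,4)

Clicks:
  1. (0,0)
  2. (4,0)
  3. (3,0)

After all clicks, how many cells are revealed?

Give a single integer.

Answer: 9

Derivation:
Click 1 (0,0) count=1: revealed 1 new [(0,0)] -> total=1
Click 2 (4,0) count=0: revealed 8 new [(3,0) (3,1) (3,2) (3,3) (4,0) (4,1) (4,2) (4,3)] -> total=9
Click 3 (3,0) count=1: revealed 0 new [(none)] -> total=9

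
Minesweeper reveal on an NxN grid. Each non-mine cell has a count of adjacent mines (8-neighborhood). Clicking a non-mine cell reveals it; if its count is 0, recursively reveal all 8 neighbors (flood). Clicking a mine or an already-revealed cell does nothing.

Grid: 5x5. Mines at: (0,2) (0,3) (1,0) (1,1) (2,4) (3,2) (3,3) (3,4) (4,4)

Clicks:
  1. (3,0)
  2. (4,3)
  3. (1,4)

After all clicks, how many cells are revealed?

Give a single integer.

Click 1 (3,0) count=0: revealed 6 new [(2,0) (2,1) (3,0) (3,1) (4,0) (4,1)] -> total=6
Click 2 (4,3) count=4: revealed 1 new [(4,3)] -> total=7
Click 3 (1,4) count=2: revealed 1 new [(1,4)] -> total=8

Answer: 8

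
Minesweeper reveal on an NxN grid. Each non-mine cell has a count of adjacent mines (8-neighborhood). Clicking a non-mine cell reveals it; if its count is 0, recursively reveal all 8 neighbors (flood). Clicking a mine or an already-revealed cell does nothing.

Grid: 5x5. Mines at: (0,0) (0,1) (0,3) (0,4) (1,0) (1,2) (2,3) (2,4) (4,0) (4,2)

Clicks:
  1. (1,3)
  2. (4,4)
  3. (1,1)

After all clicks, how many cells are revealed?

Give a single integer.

Answer: 6

Derivation:
Click 1 (1,3) count=5: revealed 1 new [(1,3)] -> total=1
Click 2 (4,4) count=0: revealed 4 new [(3,3) (3,4) (4,3) (4,4)] -> total=5
Click 3 (1,1) count=4: revealed 1 new [(1,1)] -> total=6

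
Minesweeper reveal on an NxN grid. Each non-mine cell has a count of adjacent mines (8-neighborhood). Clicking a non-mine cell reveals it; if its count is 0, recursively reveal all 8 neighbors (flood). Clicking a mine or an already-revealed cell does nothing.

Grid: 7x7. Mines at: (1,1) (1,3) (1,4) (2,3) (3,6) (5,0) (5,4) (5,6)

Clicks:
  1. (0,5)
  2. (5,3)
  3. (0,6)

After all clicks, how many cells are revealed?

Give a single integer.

Click 1 (0,5) count=1: revealed 1 new [(0,5)] -> total=1
Click 2 (5,3) count=1: revealed 1 new [(5,3)] -> total=2
Click 3 (0,6) count=0: revealed 5 new [(0,6) (1,5) (1,6) (2,5) (2,6)] -> total=7

Answer: 7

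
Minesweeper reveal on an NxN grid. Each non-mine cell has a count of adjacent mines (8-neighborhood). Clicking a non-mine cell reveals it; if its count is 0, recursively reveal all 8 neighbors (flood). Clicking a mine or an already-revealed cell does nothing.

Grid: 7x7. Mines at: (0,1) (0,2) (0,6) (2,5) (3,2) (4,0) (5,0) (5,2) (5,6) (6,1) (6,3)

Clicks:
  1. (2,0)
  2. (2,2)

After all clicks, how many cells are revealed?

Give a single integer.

Answer: 7

Derivation:
Click 1 (2,0) count=0: revealed 6 new [(1,0) (1,1) (2,0) (2,1) (3,0) (3,1)] -> total=6
Click 2 (2,2) count=1: revealed 1 new [(2,2)] -> total=7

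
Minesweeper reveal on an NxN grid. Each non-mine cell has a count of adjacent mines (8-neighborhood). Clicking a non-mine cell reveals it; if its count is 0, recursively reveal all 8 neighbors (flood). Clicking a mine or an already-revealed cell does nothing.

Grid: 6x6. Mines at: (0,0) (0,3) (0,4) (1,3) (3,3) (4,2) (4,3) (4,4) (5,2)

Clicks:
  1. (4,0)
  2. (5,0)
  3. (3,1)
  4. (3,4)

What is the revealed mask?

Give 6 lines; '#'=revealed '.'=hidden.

Answer: ......
###...
###...
###.#.
##....
##....

Derivation:
Click 1 (4,0) count=0: revealed 13 new [(1,0) (1,1) (1,2) (2,0) (2,1) (2,2) (3,0) (3,1) (3,2) (4,0) (4,1) (5,0) (5,1)] -> total=13
Click 2 (5,0) count=0: revealed 0 new [(none)] -> total=13
Click 3 (3,1) count=1: revealed 0 new [(none)] -> total=13
Click 4 (3,4) count=3: revealed 1 new [(3,4)] -> total=14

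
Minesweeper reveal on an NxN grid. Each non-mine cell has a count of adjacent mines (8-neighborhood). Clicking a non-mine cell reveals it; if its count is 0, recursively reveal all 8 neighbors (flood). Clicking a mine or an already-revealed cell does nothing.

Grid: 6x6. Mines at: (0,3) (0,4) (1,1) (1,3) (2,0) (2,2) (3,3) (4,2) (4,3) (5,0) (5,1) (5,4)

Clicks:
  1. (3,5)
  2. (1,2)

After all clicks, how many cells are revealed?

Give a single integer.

Click 1 (3,5) count=0: revealed 8 new [(1,4) (1,5) (2,4) (2,5) (3,4) (3,5) (4,4) (4,5)] -> total=8
Click 2 (1,2) count=4: revealed 1 new [(1,2)] -> total=9

Answer: 9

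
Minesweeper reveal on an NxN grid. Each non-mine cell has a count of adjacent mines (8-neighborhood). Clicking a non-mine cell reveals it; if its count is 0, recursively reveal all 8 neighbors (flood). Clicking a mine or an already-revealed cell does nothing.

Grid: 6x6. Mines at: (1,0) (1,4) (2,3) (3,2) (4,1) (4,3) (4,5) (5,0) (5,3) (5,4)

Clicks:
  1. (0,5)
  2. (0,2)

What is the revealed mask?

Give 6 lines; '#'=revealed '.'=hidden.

Click 1 (0,5) count=1: revealed 1 new [(0,5)] -> total=1
Click 2 (0,2) count=0: revealed 6 new [(0,1) (0,2) (0,3) (1,1) (1,2) (1,3)] -> total=7

Answer: .###.#
.###..
......
......
......
......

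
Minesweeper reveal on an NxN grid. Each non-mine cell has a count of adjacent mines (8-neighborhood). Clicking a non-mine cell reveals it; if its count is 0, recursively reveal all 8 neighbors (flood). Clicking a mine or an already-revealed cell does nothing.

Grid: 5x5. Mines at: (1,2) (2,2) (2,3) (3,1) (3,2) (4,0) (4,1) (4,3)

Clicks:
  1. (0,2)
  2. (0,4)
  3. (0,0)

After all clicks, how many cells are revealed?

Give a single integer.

Answer: 11

Derivation:
Click 1 (0,2) count=1: revealed 1 new [(0,2)] -> total=1
Click 2 (0,4) count=0: revealed 4 new [(0,3) (0,4) (1,3) (1,4)] -> total=5
Click 3 (0,0) count=0: revealed 6 new [(0,0) (0,1) (1,0) (1,1) (2,0) (2,1)] -> total=11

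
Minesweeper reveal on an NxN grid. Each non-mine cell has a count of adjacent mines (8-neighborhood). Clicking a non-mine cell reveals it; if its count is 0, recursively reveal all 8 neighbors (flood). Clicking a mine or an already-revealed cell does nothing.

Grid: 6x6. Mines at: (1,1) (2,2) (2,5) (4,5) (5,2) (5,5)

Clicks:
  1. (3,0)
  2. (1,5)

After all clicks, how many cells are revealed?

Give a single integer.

Click 1 (3,0) count=0: revealed 8 new [(2,0) (2,1) (3,0) (3,1) (4,0) (4,1) (5,0) (5,1)] -> total=8
Click 2 (1,5) count=1: revealed 1 new [(1,5)] -> total=9

Answer: 9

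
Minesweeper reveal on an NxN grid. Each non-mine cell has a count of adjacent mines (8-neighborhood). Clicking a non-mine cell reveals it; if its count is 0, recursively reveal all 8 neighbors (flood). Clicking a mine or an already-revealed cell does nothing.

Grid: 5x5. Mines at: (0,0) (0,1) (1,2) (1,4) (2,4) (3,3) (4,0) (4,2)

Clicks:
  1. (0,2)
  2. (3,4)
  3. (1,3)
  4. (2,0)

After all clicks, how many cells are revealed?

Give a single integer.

Click 1 (0,2) count=2: revealed 1 new [(0,2)] -> total=1
Click 2 (3,4) count=2: revealed 1 new [(3,4)] -> total=2
Click 3 (1,3) count=3: revealed 1 new [(1,3)] -> total=3
Click 4 (2,0) count=0: revealed 6 new [(1,0) (1,1) (2,0) (2,1) (3,0) (3,1)] -> total=9

Answer: 9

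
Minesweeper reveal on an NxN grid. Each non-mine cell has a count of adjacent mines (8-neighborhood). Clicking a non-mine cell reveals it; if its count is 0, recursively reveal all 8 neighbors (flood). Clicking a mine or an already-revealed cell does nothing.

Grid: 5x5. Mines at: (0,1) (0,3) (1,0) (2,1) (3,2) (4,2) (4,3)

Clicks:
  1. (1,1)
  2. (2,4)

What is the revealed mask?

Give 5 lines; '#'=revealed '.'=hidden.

Click 1 (1,1) count=3: revealed 1 new [(1,1)] -> total=1
Click 2 (2,4) count=0: revealed 6 new [(1,3) (1,4) (2,3) (2,4) (3,3) (3,4)] -> total=7

Answer: .....
.#.##
...##
...##
.....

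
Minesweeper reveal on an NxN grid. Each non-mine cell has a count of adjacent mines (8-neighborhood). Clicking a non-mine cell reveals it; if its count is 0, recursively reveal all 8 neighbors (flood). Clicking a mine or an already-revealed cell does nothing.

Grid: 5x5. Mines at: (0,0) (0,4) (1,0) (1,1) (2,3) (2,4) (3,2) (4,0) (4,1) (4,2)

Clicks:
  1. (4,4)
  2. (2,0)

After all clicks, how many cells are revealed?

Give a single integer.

Answer: 5

Derivation:
Click 1 (4,4) count=0: revealed 4 new [(3,3) (3,4) (4,3) (4,4)] -> total=4
Click 2 (2,0) count=2: revealed 1 new [(2,0)] -> total=5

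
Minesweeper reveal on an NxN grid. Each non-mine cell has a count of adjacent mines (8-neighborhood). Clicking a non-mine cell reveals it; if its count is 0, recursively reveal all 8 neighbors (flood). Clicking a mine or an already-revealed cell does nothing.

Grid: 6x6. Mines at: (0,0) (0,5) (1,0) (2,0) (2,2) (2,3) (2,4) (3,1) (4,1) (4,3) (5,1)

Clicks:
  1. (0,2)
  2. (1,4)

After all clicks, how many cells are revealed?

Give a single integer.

Click 1 (0,2) count=0: revealed 8 new [(0,1) (0,2) (0,3) (0,4) (1,1) (1,2) (1,3) (1,4)] -> total=8
Click 2 (1,4) count=3: revealed 0 new [(none)] -> total=8

Answer: 8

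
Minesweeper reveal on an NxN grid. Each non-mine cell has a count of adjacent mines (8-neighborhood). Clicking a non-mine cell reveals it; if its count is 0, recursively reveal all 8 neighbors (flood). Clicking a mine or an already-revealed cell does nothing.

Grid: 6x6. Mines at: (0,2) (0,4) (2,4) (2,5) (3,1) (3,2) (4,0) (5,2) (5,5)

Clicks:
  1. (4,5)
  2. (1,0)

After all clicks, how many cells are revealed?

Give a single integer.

Answer: 7

Derivation:
Click 1 (4,5) count=1: revealed 1 new [(4,5)] -> total=1
Click 2 (1,0) count=0: revealed 6 new [(0,0) (0,1) (1,0) (1,1) (2,0) (2,1)] -> total=7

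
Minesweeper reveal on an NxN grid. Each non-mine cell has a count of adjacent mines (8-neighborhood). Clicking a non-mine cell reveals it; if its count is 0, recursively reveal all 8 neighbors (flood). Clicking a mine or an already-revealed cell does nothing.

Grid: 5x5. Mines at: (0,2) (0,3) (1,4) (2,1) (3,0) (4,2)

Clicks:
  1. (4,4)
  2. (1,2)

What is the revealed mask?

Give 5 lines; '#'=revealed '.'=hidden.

Answer: .....
..#..
...##
...##
...##

Derivation:
Click 1 (4,4) count=0: revealed 6 new [(2,3) (2,4) (3,3) (3,4) (4,3) (4,4)] -> total=6
Click 2 (1,2) count=3: revealed 1 new [(1,2)] -> total=7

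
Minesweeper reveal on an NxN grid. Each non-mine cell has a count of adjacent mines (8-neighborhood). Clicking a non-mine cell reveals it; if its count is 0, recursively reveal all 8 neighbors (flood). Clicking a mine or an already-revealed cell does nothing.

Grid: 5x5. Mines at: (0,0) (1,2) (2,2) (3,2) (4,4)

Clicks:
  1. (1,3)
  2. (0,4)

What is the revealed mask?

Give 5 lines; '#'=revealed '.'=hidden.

Click 1 (1,3) count=2: revealed 1 new [(1,3)] -> total=1
Click 2 (0,4) count=0: revealed 7 new [(0,3) (0,4) (1,4) (2,3) (2,4) (3,3) (3,4)] -> total=8

Answer: ...##
...##
...##
...##
.....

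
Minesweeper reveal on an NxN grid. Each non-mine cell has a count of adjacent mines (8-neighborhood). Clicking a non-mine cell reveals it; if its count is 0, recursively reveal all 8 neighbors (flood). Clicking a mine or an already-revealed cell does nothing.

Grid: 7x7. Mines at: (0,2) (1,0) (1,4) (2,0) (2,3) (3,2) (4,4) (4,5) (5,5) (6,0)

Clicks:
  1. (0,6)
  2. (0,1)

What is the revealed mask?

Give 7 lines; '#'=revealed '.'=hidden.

Answer: .#...##
.....##
.....##
.....##
.......
.......
.......

Derivation:
Click 1 (0,6) count=0: revealed 8 new [(0,5) (0,6) (1,5) (1,6) (2,5) (2,6) (3,5) (3,6)] -> total=8
Click 2 (0,1) count=2: revealed 1 new [(0,1)] -> total=9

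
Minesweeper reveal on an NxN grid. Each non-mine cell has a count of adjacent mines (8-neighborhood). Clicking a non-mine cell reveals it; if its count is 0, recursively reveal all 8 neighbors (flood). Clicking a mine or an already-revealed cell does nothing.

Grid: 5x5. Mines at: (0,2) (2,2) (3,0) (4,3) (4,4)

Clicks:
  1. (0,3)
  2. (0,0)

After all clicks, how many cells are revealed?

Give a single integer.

Answer: 7

Derivation:
Click 1 (0,3) count=1: revealed 1 new [(0,3)] -> total=1
Click 2 (0,0) count=0: revealed 6 new [(0,0) (0,1) (1,0) (1,1) (2,0) (2,1)] -> total=7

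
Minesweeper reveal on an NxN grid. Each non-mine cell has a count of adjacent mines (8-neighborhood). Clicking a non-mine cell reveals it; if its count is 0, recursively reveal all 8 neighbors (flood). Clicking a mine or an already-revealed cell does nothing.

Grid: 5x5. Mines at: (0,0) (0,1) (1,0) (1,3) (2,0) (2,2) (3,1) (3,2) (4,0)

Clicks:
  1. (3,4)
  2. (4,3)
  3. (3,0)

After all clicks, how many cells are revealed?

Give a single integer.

Answer: 7

Derivation:
Click 1 (3,4) count=0: revealed 6 new [(2,3) (2,4) (3,3) (3,4) (4,3) (4,4)] -> total=6
Click 2 (4,3) count=1: revealed 0 new [(none)] -> total=6
Click 3 (3,0) count=3: revealed 1 new [(3,0)] -> total=7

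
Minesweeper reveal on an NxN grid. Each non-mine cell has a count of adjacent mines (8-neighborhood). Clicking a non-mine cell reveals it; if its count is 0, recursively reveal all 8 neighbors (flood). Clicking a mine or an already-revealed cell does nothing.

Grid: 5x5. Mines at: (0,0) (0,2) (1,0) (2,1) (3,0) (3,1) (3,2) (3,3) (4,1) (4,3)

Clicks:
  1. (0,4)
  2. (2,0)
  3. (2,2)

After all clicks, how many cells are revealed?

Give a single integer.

Click 1 (0,4) count=0: revealed 6 new [(0,3) (0,4) (1,3) (1,4) (2,3) (2,4)] -> total=6
Click 2 (2,0) count=4: revealed 1 new [(2,0)] -> total=7
Click 3 (2,2) count=4: revealed 1 new [(2,2)] -> total=8

Answer: 8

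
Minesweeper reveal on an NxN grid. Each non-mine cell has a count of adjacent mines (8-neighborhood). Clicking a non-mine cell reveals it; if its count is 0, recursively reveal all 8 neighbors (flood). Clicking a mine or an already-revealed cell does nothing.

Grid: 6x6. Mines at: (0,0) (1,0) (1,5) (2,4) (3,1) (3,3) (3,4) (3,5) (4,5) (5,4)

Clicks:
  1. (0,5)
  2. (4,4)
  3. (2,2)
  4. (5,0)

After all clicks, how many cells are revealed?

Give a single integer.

Click 1 (0,5) count=1: revealed 1 new [(0,5)] -> total=1
Click 2 (4,4) count=5: revealed 1 new [(4,4)] -> total=2
Click 3 (2,2) count=2: revealed 1 new [(2,2)] -> total=3
Click 4 (5,0) count=0: revealed 8 new [(4,0) (4,1) (4,2) (4,3) (5,0) (5,1) (5,2) (5,3)] -> total=11

Answer: 11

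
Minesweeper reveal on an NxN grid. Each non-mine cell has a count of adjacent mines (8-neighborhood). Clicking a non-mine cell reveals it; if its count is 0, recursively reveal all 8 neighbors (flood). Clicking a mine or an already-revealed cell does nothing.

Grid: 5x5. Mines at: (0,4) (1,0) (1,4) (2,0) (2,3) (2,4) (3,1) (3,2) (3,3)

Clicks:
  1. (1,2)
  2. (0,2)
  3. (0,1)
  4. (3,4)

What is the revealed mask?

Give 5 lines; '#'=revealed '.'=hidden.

Click 1 (1,2) count=1: revealed 1 new [(1,2)] -> total=1
Click 2 (0,2) count=0: revealed 5 new [(0,1) (0,2) (0,3) (1,1) (1,3)] -> total=6
Click 3 (0,1) count=1: revealed 0 new [(none)] -> total=6
Click 4 (3,4) count=3: revealed 1 new [(3,4)] -> total=7

Answer: .###.
.###.
.....
....#
.....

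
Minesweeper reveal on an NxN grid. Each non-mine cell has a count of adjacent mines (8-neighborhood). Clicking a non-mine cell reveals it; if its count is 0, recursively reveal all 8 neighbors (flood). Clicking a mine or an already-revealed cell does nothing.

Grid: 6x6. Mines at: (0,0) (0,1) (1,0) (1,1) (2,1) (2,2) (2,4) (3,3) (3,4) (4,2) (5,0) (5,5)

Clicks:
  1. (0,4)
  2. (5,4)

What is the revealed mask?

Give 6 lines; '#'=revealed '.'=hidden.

Click 1 (0,4) count=0: revealed 8 new [(0,2) (0,3) (0,4) (0,5) (1,2) (1,3) (1,4) (1,5)] -> total=8
Click 2 (5,4) count=1: revealed 1 new [(5,4)] -> total=9

Answer: ..####
..####
......
......
......
....#.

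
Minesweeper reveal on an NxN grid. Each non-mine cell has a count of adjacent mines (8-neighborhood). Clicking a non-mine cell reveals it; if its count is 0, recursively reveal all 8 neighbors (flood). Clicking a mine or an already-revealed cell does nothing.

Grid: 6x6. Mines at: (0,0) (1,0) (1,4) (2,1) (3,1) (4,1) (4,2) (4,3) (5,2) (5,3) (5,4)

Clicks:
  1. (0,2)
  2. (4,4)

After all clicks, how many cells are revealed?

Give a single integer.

Answer: 7

Derivation:
Click 1 (0,2) count=0: revealed 6 new [(0,1) (0,2) (0,3) (1,1) (1,2) (1,3)] -> total=6
Click 2 (4,4) count=3: revealed 1 new [(4,4)] -> total=7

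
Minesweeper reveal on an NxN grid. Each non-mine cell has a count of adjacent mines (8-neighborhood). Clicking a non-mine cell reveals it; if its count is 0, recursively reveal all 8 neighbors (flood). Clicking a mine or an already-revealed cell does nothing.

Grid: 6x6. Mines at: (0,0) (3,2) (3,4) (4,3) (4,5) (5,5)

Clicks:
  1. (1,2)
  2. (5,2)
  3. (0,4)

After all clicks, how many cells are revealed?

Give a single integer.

Click 1 (1,2) count=0: revealed 15 new [(0,1) (0,2) (0,3) (0,4) (0,5) (1,1) (1,2) (1,3) (1,4) (1,5) (2,1) (2,2) (2,3) (2,4) (2,5)] -> total=15
Click 2 (5,2) count=1: revealed 1 new [(5,2)] -> total=16
Click 3 (0,4) count=0: revealed 0 new [(none)] -> total=16

Answer: 16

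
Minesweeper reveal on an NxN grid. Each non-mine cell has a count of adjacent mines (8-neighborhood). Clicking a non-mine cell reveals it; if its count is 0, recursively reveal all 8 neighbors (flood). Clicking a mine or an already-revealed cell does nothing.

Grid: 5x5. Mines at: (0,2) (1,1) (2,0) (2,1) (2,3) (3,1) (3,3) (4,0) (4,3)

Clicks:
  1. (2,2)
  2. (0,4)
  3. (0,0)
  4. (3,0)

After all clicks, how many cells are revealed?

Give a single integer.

Answer: 7

Derivation:
Click 1 (2,2) count=5: revealed 1 new [(2,2)] -> total=1
Click 2 (0,4) count=0: revealed 4 new [(0,3) (0,4) (1,3) (1,4)] -> total=5
Click 3 (0,0) count=1: revealed 1 new [(0,0)] -> total=6
Click 4 (3,0) count=4: revealed 1 new [(3,0)] -> total=7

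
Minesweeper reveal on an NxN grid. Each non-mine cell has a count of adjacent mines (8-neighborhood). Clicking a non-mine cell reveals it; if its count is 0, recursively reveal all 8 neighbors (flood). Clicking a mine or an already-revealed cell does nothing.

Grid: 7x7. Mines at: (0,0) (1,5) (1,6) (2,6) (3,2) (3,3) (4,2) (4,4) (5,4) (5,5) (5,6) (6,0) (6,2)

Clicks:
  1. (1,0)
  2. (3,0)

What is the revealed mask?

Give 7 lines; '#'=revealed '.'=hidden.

Click 1 (1,0) count=1: revealed 1 new [(1,0)] -> total=1
Click 2 (3,0) count=0: revealed 9 new [(1,1) (2,0) (2,1) (3,0) (3,1) (4,0) (4,1) (5,0) (5,1)] -> total=10

Answer: .......
##.....
##.....
##.....
##.....
##.....
.......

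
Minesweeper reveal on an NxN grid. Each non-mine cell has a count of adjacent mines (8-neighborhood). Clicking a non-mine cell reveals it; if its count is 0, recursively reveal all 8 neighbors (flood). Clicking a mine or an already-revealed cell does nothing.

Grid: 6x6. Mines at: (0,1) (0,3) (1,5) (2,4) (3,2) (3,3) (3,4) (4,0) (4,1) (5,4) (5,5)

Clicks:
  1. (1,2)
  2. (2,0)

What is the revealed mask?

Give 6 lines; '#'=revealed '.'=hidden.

Click 1 (1,2) count=2: revealed 1 new [(1,2)] -> total=1
Click 2 (2,0) count=0: revealed 6 new [(1,0) (1,1) (2,0) (2,1) (3,0) (3,1)] -> total=7

Answer: ......
###...
##....
##....
......
......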